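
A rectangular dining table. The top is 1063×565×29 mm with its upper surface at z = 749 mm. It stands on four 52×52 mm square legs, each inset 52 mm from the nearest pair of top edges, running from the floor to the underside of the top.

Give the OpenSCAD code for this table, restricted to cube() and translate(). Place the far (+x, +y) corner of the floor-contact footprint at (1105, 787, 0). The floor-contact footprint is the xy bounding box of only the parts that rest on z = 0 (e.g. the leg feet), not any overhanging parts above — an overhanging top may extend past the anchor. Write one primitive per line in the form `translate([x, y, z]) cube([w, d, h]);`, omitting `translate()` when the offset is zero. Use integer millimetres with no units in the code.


translate([94, 274, 720]) cube([1063, 565, 29]);
translate([146, 326, 0]) cube([52, 52, 720]);
translate([1053, 326, 0]) cube([52, 52, 720]);
translate([146, 735, 0]) cube([52, 52, 720]);
translate([1053, 735, 0]) cube([52, 52, 720]);


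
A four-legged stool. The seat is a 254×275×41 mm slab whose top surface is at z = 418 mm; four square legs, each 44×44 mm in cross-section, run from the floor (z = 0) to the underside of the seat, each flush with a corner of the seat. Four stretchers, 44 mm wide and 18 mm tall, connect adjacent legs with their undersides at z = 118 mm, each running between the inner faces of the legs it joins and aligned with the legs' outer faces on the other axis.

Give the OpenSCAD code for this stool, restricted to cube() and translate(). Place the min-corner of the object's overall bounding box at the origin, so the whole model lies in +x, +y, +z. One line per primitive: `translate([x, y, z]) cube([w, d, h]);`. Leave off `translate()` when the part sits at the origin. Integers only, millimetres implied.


translate([0, 0, 377]) cube([254, 275, 41]);
cube([44, 44, 377]);
translate([210, 0, 0]) cube([44, 44, 377]);
translate([0, 231, 0]) cube([44, 44, 377]);
translate([210, 231, 0]) cube([44, 44, 377]);
translate([44, 0, 118]) cube([166, 44, 18]);
translate([44, 231, 118]) cube([166, 44, 18]);
translate([0, 44, 118]) cube([44, 187, 18]);
translate([210, 44, 118]) cube([44, 187, 18]);


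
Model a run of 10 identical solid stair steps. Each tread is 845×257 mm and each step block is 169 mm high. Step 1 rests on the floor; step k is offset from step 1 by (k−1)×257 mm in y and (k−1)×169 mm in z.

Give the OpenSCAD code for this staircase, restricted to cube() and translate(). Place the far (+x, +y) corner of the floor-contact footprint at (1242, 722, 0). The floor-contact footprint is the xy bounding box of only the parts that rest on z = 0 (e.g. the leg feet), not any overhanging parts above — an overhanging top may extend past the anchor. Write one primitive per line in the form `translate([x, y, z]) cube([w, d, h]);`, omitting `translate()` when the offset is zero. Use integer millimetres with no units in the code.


translate([397, 465, 0]) cube([845, 257, 169]);
translate([397, 722, 169]) cube([845, 257, 169]);
translate([397, 979, 338]) cube([845, 257, 169]);
translate([397, 1236, 507]) cube([845, 257, 169]);
translate([397, 1493, 676]) cube([845, 257, 169]);
translate([397, 1750, 845]) cube([845, 257, 169]);
translate([397, 2007, 1014]) cube([845, 257, 169]);
translate([397, 2264, 1183]) cube([845, 257, 169]);
translate([397, 2521, 1352]) cube([845, 257, 169]);
translate([397, 2778, 1521]) cube([845, 257, 169]);


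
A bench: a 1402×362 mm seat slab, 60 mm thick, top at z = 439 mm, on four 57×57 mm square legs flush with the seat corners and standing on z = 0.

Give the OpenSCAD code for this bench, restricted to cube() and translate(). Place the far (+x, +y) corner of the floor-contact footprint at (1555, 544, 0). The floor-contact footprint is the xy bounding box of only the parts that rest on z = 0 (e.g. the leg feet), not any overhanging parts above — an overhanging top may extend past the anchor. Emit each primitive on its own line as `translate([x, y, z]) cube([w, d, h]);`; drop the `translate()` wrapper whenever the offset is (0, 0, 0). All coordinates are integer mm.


translate([153, 182, 379]) cube([1402, 362, 60]);
translate([153, 182, 0]) cube([57, 57, 379]);
translate([153, 487, 0]) cube([57, 57, 379]);
translate([1498, 182, 0]) cube([57, 57, 379]);
translate([1498, 487, 0]) cube([57, 57, 379]);


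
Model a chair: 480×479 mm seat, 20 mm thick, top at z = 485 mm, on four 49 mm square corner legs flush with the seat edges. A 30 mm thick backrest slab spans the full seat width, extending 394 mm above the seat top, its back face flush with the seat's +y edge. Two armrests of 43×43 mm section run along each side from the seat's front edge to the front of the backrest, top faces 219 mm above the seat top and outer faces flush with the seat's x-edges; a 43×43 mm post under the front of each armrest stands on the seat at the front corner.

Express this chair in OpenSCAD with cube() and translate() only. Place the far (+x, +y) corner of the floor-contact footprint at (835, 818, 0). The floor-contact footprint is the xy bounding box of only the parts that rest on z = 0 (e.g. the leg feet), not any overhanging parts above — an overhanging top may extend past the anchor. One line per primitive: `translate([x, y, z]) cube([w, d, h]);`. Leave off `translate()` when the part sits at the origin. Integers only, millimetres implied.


translate([355, 339, 465]) cube([480, 479, 20]);
translate([355, 339, 0]) cube([49, 49, 465]);
translate([786, 339, 0]) cube([49, 49, 465]);
translate([355, 769, 0]) cube([49, 49, 465]);
translate([786, 769, 0]) cube([49, 49, 465]);
translate([355, 788, 485]) cube([480, 30, 394]);
translate([355, 339, 661]) cube([43, 449, 43]);
translate([792, 339, 661]) cube([43, 449, 43]);
translate([355, 339, 485]) cube([43, 43, 176]);
translate([792, 339, 485]) cube([43, 43, 176]);


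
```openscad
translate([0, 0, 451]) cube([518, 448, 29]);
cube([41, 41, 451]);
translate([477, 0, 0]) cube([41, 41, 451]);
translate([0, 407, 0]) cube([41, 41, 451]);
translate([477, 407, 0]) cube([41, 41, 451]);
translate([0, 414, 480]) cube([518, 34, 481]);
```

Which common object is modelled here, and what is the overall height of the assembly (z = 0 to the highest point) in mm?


A chair. The overall height is 961 mm.

A slab on four corner posts with a tall panel at the back — a chair. The seat slab sits at z = 451 with thickness 29, and the 481 mm backrest starts at the seat top, so the overall height is 451 + 29 + 481 = 961 mm.


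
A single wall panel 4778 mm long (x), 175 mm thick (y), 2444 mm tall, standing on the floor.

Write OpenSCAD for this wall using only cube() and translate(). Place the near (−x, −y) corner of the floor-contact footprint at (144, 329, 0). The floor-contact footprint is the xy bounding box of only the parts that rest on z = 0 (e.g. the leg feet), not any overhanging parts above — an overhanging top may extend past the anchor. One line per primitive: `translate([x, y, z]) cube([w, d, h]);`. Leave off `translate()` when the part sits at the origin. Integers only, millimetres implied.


translate([144, 329, 0]) cube([4778, 175, 2444]);


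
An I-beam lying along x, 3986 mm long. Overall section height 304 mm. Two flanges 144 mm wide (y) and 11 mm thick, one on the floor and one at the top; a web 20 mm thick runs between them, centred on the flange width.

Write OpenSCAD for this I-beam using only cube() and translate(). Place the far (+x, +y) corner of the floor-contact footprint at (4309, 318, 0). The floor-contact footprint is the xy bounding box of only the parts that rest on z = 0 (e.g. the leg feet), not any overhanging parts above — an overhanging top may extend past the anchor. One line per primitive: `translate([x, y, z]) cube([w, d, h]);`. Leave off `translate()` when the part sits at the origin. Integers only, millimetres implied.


translate([323, 174, 0]) cube([3986, 144, 11]);
translate([323, 236, 11]) cube([3986, 20, 282]);
translate([323, 174, 293]) cube([3986, 144, 11]);


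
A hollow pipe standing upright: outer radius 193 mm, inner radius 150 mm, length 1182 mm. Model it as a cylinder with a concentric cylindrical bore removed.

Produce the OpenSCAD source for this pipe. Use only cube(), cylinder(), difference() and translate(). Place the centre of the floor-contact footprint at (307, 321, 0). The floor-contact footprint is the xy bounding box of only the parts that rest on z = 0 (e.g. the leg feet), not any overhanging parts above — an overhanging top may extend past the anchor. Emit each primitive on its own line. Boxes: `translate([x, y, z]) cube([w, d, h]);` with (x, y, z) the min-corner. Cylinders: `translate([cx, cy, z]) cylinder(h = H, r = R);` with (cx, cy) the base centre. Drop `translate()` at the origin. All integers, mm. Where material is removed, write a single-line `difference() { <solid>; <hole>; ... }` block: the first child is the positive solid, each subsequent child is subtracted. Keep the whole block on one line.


difference() { translate([307, 321, 0]) cylinder(h = 1182, r = 193); translate([307, 321, 0]) cylinder(h = 1182, r = 150); }


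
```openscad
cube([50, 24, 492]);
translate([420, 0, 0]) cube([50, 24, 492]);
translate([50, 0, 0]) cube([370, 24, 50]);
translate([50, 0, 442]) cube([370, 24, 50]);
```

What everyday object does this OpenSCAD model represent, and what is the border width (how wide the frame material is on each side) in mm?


A picture frame. The border width is 50 mm.

Four thin pieces enclosing a rectangular opening — a picture frame. The two full-height stiles are 492 mm tall; the top rail sits at z = 442 and is 50 mm tall, so the border above the opening is 492 − 442 = 50 mm, matching the stile x-width.


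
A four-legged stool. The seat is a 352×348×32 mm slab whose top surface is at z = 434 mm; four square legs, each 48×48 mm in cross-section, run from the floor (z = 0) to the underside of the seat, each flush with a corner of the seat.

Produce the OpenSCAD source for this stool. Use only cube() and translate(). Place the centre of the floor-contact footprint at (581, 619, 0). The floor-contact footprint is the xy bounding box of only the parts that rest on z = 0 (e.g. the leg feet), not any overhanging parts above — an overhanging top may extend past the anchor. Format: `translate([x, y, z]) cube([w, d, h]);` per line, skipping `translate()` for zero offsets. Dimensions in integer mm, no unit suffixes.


// leg_h = 434 - 32 = 402
translate([405, 445, 402]) cube([352, 348, 32]);
translate([405, 445, 0]) cube([48, 48, 402]);
translate([709, 445, 0]) cube([48, 48, 402]);
translate([405, 745, 0]) cube([48, 48, 402]);
translate([709, 745, 0]) cube([48, 48, 402]);


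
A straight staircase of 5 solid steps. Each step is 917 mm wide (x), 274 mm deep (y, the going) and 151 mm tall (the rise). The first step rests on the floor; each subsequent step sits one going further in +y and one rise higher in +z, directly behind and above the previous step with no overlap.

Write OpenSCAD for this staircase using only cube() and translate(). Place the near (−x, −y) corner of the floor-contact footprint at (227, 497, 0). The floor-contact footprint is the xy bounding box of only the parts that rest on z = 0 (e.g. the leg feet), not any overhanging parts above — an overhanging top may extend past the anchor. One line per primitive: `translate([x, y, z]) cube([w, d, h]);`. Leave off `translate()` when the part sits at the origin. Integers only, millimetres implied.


translate([227, 497, 0]) cube([917, 274, 151]);
translate([227, 771, 151]) cube([917, 274, 151]);
translate([227, 1045, 302]) cube([917, 274, 151]);
translate([227, 1319, 453]) cube([917, 274, 151]);
translate([227, 1593, 604]) cube([917, 274, 151]);


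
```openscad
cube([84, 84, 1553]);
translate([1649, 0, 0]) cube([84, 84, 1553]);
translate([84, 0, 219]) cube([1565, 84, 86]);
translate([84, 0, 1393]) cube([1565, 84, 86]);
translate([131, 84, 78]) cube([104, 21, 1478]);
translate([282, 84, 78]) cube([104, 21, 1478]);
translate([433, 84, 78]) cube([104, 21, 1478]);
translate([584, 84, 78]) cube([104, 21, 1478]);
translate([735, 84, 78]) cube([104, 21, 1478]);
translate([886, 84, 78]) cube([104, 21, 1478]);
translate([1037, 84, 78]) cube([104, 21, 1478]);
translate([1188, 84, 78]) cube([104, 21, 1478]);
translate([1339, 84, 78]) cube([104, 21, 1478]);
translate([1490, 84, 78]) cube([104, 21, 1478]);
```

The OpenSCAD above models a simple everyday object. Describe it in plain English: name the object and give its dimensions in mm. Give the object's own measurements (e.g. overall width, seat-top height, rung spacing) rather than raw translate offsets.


A fence section. Two 84×84 mm posts, 1553 mm tall, stand on the floor with a clear span of 1565 mm between their inner faces. Two horizontal rails of 84×86 mm section span the gap between the posts with their undersides at z = 219 mm and z = 1393 mm, flush with the posts' −y face. 10 pickets, each 104 mm wide, 21 mm thick and 1478 mm tall, are fixed to the +y face of the rails with their bottoms at z = 78 mm, spaced across the span with a 47 mm gap after the −x post and between neighbouring pickets, with 55 mm left before the +x post.


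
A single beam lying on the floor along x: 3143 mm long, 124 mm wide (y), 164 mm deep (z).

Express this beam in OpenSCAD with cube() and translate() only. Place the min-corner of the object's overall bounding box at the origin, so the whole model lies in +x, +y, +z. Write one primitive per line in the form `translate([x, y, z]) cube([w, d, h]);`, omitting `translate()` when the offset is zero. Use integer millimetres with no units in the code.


cube([3143, 124, 164]);


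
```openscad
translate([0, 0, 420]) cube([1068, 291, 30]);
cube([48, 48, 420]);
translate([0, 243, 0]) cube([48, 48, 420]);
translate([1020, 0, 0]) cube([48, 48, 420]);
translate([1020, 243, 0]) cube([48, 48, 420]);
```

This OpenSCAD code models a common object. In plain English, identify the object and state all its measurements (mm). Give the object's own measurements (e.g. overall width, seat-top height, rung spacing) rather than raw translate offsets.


A long wooden bench with a 1068 mm (x) × 291 mm (y) seat, 30 mm thick, its top surface 450 mm above the floor. Four 48 mm square legs at the seat corners, flush with the edges, run from z = 0 to the seat underside.


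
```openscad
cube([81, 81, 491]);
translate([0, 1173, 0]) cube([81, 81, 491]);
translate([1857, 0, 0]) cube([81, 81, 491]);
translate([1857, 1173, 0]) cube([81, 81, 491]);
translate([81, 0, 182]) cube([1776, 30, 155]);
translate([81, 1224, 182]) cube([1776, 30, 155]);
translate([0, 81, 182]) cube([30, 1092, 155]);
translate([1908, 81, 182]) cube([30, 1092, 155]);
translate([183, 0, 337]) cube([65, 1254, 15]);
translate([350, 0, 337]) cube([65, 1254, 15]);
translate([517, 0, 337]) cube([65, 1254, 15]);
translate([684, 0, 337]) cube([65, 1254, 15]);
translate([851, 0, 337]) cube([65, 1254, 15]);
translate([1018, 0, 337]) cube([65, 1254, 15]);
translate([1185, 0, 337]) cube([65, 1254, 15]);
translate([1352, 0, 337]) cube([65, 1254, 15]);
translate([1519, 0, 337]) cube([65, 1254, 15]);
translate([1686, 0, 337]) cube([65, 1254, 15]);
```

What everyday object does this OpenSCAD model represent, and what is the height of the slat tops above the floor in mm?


A bed frame. The slat-top height is 352 mm.

Four posts, four rails, and a row of slats — a bed frame. Slats sit on the rails at z = 182 + 155 = 337; with slat thickness 15, the top is 352 mm.


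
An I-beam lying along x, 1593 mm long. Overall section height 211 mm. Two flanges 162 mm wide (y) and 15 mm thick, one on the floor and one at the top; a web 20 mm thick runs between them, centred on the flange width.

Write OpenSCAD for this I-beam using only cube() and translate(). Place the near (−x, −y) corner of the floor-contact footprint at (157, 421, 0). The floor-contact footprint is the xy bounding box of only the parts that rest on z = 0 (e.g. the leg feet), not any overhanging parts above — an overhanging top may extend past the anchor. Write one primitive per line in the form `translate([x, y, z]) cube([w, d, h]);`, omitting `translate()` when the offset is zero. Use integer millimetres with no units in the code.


translate([157, 421, 0]) cube([1593, 162, 15]);
translate([157, 492, 15]) cube([1593, 20, 181]);
translate([157, 421, 196]) cube([1593, 162, 15]);


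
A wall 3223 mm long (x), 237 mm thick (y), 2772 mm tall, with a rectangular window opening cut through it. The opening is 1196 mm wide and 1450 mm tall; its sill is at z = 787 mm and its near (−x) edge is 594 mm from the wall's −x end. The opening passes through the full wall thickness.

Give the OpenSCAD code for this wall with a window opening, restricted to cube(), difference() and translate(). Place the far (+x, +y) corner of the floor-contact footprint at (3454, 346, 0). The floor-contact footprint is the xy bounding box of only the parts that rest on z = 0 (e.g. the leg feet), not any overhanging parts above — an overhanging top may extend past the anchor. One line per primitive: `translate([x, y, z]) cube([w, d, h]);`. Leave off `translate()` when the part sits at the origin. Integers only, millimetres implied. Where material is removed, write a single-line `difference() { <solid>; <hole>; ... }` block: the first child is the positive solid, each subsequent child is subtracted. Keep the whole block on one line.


difference() { translate([231, 109, 0]) cube([3223, 237, 2772]); translate([825, 109, 787]) cube([1196, 237, 1450]); }


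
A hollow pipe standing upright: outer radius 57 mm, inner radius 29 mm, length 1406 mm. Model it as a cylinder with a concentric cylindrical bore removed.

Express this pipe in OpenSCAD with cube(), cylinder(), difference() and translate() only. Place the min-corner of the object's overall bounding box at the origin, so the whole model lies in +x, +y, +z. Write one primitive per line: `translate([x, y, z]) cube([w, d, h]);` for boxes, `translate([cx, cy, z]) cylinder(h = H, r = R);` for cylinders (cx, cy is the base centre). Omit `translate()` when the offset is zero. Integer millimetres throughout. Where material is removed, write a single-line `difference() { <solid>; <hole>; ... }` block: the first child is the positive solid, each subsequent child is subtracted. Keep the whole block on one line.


difference() { translate([57, 57, 0]) cylinder(h = 1406, r = 57); translate([57, 57, 0]) cylinder(h = 1406, r = 29); }


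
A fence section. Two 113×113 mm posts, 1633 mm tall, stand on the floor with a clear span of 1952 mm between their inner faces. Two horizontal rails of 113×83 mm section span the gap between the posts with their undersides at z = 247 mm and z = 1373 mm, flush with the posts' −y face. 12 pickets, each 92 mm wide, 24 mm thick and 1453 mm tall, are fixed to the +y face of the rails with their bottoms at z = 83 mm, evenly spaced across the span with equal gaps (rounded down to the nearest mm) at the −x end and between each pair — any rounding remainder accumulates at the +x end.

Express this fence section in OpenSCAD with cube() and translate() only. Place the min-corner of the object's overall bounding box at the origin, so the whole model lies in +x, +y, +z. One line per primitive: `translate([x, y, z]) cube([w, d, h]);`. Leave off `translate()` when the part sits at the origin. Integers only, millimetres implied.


cube([113, 113, 1633]);
translate([2065, 0, 0]) cube([113, 113, 1633]);
translate([113, 0, 247]) cube([1952, 113, 83]);
translate([113, 0, 1373]) cube([1952, 113, 83]);
translate([178, 113, 83]) cube([92, 24, 1453]);
translate([335, 113, 83]) cube([92, 24, 1453]);
translate([492, 113, 83]) cube([92, 24, 1453]);
translate([649, 113, 83]) cube([92, 24, 1453]);
translate([806, 113, 83]) cube([92, 24, 1453]);
translate([963, 113, 83]) cube([92, 24, 1453]);
translate([1120, 113, 83]) cube([92, 24, 1453]);
translate([1277, 113, 83]) cube([92, 24, 1453]);
translate([1434, 113, 83]) cube([92, 24, 1453]);
translate([1591, 113, 83]) cube([92, 24, 1453]);
translate([1748, 113, 83]) cube([92, 24, 1453]);
translate([1905, 113, 83]) cube([92, 24, 1453]);


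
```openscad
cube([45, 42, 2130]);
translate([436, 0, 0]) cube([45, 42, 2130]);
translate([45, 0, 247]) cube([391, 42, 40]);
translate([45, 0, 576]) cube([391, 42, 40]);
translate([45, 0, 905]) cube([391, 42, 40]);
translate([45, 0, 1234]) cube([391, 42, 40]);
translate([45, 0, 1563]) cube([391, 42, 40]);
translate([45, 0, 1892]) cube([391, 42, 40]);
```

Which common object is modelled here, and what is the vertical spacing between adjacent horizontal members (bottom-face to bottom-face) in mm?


A ladder. The rung spacing is 329 mm.

Two tall 45×42 posts with 6 short bars between them — a ladder. Adjacent rungs sit at z = 247 and z = 576, so the spacing is 576 − 247 = 329 mm.


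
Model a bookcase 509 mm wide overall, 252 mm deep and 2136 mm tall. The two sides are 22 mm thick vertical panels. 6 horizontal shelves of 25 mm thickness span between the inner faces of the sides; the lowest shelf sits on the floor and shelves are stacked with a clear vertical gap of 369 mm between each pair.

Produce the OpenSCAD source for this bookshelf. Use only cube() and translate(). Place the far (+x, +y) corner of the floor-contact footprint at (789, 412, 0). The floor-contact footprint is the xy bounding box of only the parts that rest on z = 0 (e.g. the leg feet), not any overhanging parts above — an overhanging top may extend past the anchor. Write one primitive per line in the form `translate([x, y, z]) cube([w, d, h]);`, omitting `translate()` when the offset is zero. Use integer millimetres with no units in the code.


translate([280, 160, 0]) cube([22, 252, 2136]);
translate([767, 160, 0]) cube([22, 252, 2136]);
translate([302, 160, 0]) cube([465, 252, 25]);
translate([302, 160, 394]) cube([465, 252, 25]);
translate([302, 160, 788]) cube([465, 252, 25]);
translate([302, 160, 1182]) cube([465, 252, 25]);
translate([302, 160, 1576]) cube([465, 252, 25]);
translate([302, 160, 1970]) cube([465, 252, 25]);


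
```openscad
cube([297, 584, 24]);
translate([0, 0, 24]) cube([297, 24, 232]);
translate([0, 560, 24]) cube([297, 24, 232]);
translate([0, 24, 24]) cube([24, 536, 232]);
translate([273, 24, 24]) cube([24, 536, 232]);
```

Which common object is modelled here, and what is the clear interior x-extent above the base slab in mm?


An open box. The internal width is 249 mm.

A 297×584 base slab with four walls standing on it — an open box. The base is 297 mm wide and the walls are 24 mm thick, so the internal width is 297 − 2 × 24 = 249 mm.


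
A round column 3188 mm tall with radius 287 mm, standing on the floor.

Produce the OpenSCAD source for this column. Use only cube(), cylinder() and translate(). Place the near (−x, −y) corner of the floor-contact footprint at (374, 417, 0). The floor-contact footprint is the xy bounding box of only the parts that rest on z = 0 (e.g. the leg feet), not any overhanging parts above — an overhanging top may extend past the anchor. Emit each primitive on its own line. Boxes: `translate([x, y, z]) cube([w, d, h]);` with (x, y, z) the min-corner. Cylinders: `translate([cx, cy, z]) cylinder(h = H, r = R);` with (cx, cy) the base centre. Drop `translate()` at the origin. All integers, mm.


translate([661, 704, 0]) cylinder(h = 3188, r = 287);


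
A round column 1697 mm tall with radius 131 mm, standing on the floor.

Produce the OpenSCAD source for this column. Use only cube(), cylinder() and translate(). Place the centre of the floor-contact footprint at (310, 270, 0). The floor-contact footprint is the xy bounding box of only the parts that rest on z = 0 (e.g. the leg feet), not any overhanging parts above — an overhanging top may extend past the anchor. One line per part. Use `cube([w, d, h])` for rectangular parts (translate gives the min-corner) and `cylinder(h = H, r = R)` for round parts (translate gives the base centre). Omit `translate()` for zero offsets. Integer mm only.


translate([310, 270, 0]) cylinder(h = 1697, r = 131);


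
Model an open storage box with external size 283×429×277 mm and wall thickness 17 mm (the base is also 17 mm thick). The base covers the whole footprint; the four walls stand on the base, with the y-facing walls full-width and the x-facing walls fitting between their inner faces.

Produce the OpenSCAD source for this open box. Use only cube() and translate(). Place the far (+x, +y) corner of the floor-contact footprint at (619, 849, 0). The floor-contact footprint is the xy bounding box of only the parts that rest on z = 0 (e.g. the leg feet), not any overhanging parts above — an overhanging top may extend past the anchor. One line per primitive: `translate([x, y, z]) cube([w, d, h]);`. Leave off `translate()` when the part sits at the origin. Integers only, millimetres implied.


translate([336, 420, 0]) cube([283, 429, 17]);
translate([336, 420, 17]) cube([283, 17, 260]);
translate([336, 832, 17]) cube([283, 17, 260]);
translate([336, 437, 17]) cube([17, 395, 260]);
translate([602, 437, 17]) cube([17, 395, 260]);


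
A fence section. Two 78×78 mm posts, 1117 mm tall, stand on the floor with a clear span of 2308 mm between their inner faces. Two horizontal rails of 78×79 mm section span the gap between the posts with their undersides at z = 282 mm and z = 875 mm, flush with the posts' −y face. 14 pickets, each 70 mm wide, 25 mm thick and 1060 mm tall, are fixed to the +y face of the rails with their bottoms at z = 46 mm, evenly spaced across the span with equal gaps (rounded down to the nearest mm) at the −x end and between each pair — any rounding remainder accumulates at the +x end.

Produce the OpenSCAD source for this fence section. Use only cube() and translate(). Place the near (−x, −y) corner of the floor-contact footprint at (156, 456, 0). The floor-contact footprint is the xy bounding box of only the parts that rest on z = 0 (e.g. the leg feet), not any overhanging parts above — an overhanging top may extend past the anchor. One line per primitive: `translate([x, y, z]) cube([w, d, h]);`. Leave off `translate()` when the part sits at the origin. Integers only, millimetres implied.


translate([156, 456, 0]) cube([78, 78, 1117]);
translate([2542, 456, 0]) cube([78, 78, 1117]);
translate([234, 456, 282]) cube([2308, 78, 79]);
translate([234, 456, 875]) cube([2308, 78, 79]);
translate([322, 534, 46]) cube([70, 25, 1060]);
translate([480, 534, 46]) cube([70, 25, 1060]);
translate([638, 534, 46]) cube([70, 25, 1060]);
translate([796, 534, 46]) cube([70, 25, 1060]);
translate([954, 534, 46]) cube([70, 25, 1060]);
translate([1112, 534, 46]) cube([70, 25, 1060]);
translate([1270, 534, 46]) cube([70, 25, 1060]);
translate([1428, 534, 46]) cube([70, 25, 1060]);
translate([1586, 534, 46]) cube([70, 25, 1060]);
translate([1744, 534, 46]) cube([70, 25, 1060]);
translate([1902, 534, 46]) cube([70, 25, 1060]);
translate([2060, 534, 46]) cube([70, 25, 1060]);
translate([2218, 534, 46]) cube([70, 25, 1060]);
translate([2376, 534, 46]) cube([70, 25, 1060]);


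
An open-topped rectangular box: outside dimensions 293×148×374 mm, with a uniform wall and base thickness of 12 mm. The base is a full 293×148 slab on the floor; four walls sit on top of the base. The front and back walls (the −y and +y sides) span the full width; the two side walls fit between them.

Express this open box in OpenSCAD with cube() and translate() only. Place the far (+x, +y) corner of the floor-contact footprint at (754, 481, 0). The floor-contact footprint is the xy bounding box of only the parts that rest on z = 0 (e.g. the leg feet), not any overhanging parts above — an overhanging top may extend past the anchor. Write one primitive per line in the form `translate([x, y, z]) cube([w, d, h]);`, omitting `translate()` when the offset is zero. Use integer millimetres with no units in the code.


translate([461, 333, 0]) cube([293, 148, 12]);
translate([461, 333, 12]) cube([293, 12, 362]);
translate([461, 469, 12]) cube([293, 12, 362]);
translate([461, 345, 12]) cube([12, 124, 362]);
translate([742, 345, 12]) cube([12, 124, 362]);


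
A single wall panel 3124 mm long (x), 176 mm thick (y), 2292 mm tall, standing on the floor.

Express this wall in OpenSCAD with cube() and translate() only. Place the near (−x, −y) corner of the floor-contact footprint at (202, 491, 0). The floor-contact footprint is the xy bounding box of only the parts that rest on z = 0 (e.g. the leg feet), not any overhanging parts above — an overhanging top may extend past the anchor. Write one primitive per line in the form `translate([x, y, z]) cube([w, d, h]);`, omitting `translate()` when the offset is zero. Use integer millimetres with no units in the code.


translate([202, 491, 0]) cube([3124, 176, 2292]);


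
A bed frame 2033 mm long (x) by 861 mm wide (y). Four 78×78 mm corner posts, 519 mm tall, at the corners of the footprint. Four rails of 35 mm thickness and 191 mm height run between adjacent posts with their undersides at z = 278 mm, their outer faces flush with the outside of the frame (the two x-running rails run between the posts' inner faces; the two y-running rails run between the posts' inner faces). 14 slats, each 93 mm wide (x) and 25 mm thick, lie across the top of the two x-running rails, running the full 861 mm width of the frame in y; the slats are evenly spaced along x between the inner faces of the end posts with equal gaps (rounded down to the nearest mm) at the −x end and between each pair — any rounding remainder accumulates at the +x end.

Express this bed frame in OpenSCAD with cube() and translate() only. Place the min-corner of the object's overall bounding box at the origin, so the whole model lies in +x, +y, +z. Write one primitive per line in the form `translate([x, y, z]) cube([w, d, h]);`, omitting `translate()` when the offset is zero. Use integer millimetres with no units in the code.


cube([78, 78, 519]);
translate([0, 783, 0]) cube([78, 78, 519]);
translate([1955, 0, 0]) cube([78, 78, 519]);
translate([1955, 783, 0]) cube([78, 78, 519]);
translate([78, 0, 278]) cube([1877, 35, 191]);
translate([78, 826, 278]) cube([1877, 35, 191]);
translate([0, 78, 278]) cube([35, 705, 191]);
translate([1998, 78, 278]) cube([35, 705, 191]);
translate([116, 0, 469]) cube([93, 861, 25]);
translate([247, 0, 469]) cube([93, 861, 25]);
translate([378, 0, 469]) cube([93, 861, 25]);
translate([509, 0, 469]) cube([93, 861, 25]);
translate([640, 0, 469]) cube([93, 861, 25]);
translate([771, 0, 469]) cube([93, 861, 25]);
translate([902, 0, 469]) cube([93, 861, 25]);
translate([1033, 0, 469]) cube([93, 861, 25]);
translate([1164, 0, 469]) cube([93, 861, 25]);
translate([1295, 0, 469]) cube([93, 861, 25]);
translate([1426, 0, 469]) cube([93, 861, 25]);
translate([1557, 0, 469]) cube([93, 861, 25]);
translate([1688, 0, 469]) cube([93, 861, 25]);
translate([1819, 0, 469]) cube([93, 861, 25]);


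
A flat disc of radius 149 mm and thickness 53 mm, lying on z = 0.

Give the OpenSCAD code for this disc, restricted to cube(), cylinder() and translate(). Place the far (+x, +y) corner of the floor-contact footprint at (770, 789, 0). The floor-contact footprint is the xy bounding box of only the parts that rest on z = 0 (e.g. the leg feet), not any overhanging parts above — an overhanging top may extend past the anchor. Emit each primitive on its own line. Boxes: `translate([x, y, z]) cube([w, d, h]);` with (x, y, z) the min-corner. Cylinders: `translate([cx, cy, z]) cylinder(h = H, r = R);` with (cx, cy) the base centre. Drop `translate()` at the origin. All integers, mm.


translate([621, 640, 0]) cylinder(h = 53, r = 149);


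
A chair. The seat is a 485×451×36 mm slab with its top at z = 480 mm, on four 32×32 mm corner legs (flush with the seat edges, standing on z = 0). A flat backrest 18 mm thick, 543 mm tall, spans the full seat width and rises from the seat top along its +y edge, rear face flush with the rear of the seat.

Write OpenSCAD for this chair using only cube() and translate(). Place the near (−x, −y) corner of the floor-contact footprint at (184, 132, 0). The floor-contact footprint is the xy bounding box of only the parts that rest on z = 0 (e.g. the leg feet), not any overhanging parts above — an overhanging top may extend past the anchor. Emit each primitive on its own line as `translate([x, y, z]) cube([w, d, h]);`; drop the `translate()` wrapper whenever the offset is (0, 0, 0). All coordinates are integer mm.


translate([184, 132, 444]) cube([485, 451, 36]);
translate([184, 132, 0]) cube([32, 32, 444]);
translate([637, 132, 0]) cube([32, 32, 444]);
translate([184, 551, 0]) cube([32, 32, 444]);
translate([637, 551, 0]) cube([32, 32, 444]);
translate([184, 565, 480]) cube([485, 18, 543]);


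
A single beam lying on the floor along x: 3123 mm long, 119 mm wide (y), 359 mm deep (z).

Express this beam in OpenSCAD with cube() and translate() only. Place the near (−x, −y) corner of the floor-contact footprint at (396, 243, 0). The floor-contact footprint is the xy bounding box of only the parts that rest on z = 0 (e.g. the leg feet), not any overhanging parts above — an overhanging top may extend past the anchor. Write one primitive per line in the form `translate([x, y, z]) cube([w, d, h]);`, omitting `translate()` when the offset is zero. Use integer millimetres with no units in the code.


translate([396, 243, 0]) cube([3123, 119, 359]);


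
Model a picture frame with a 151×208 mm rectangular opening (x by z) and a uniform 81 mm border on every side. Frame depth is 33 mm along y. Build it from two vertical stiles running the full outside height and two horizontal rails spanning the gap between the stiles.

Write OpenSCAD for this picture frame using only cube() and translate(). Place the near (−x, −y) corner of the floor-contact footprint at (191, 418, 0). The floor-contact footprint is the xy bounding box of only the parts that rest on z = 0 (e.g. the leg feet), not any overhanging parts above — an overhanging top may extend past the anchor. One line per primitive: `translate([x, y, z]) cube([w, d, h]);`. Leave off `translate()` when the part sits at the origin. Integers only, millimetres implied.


translate([191, 418, 0]) cube([81, 33, 370]);
translate([423, 418, 0]) cube([81, 33, 370]);
translate([272, 418, 0]) cube([151, 33, 81]);
translate([272, 418, 289]) cube([151, 33, 81]);


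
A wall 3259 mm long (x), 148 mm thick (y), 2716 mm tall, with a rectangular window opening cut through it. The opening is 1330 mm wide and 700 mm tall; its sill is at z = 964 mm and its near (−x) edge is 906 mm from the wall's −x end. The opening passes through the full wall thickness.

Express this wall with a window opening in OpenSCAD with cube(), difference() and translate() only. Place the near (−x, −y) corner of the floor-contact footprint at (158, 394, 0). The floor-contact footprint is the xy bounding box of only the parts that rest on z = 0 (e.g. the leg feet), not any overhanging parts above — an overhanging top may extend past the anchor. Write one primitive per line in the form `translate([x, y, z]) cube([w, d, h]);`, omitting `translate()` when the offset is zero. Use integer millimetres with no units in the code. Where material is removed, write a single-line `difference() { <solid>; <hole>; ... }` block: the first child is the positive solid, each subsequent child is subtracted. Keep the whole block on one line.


difference() { translate([158, 394, 0]) cube([3259, 148, 2716]); translate([1064, 394, 964]) cube([1330, 148, 700]); }


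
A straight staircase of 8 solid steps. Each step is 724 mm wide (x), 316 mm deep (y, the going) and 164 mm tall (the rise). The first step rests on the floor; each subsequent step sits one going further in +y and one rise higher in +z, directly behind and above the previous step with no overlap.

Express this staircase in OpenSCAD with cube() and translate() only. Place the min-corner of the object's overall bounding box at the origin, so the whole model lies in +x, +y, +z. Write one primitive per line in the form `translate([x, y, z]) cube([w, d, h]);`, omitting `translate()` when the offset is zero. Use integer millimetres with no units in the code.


cube([724, 316, 164]);
translate([0, 316, 164]) cube([724, 316, 164]);
translate([0, 632, 328]) cube([724, 316, 164]);
translate([0, 948, 492]) cube([724, 316, 164]);
translate([0, 1264, 656]) cube([724, 316, 164]);
translate([0, 1580, 820]) cube([724, 316, 164]);
translate([0, 1896, 984]) cube([724, 316, 164]);
translate([0, 2212, 1148]) cube([724, 316, 164]);


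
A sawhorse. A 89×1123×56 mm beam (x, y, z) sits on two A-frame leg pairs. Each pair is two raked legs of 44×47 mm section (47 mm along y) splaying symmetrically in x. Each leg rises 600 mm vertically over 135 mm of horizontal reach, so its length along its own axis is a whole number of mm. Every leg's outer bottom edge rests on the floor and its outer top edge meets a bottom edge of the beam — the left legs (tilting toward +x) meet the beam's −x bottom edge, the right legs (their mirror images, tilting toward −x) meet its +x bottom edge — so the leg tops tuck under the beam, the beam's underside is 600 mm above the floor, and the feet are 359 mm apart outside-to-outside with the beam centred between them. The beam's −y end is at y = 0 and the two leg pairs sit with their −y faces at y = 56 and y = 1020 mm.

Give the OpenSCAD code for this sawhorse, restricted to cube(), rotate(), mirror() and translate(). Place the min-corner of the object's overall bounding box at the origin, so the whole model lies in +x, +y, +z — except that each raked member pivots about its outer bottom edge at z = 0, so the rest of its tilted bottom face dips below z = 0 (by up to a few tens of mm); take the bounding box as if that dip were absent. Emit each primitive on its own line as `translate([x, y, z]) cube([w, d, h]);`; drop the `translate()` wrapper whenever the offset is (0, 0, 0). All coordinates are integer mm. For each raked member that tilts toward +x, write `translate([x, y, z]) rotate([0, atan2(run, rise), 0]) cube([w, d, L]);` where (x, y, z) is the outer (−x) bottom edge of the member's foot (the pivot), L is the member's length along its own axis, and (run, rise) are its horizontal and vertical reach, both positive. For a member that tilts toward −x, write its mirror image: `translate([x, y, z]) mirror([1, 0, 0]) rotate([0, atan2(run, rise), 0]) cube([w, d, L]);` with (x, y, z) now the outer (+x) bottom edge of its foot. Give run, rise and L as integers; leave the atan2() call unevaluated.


translate([135, 0, 600]) cube([89, 1123, 56]);
translate([0, 56, 0]) rotate([0, atan2(135, 600), 0]) cube([44, 47, 615]);
translate([359, 56, 0]) mirror([1, 0, 0]) rotate([0, atan2(135, 600), 0]) cube([44, 47, 615]);
translate([0, 1020, 0]) rotate([0, atan2(135, 600), 0]) cube([44, 47, 615]);
translate([359, 1020, 0]) mirror([1, 0, 0]) rotate([0, atan2(135, 600), 0]) cube([44, 47, 615]);


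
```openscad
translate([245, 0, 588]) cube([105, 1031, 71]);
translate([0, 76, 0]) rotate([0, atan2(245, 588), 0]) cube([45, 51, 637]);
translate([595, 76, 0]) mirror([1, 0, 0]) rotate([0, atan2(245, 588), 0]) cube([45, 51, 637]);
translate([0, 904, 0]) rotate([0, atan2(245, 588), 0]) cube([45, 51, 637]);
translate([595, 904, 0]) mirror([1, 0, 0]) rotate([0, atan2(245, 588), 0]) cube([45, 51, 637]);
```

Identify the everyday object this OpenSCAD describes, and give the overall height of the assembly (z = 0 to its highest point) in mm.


A sawhorse. The overall height is 659 mm.

A beam across two mirrored pairs of raked legs — a sawhorse. The beam's underside is at z = 588 (matching the legs' vertical rise in atan2(245, 588)) and the beam is 71 mm tall, so its top is at 588 + 71 = 659 mm. The raked legs top out at the beam's underside, so that is the highest point.


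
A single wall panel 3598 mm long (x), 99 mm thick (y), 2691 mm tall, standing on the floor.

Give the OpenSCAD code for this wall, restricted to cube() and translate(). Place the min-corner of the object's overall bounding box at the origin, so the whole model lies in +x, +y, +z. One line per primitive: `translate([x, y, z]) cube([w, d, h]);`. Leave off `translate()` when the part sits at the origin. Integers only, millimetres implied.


cube([3598, 99, 2691]);
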